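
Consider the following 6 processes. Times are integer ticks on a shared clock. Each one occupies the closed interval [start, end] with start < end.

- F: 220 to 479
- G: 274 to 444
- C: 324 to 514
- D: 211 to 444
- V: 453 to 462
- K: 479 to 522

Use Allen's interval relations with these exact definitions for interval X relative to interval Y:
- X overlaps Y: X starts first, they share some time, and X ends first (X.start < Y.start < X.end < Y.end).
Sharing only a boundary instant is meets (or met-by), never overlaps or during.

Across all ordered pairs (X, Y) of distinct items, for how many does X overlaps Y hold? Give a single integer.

5

Checking all 30 ordered pairs for relation 'overlaps'; matching pairs in alphabetical order:
(C, K): C overlaps K ✓
(D, C): D overlaps C ✓
(D, F): D overlaps F ✓
(F, C): F overlaps C ✓
(G, C): G overlaps C ✓
Count: 5.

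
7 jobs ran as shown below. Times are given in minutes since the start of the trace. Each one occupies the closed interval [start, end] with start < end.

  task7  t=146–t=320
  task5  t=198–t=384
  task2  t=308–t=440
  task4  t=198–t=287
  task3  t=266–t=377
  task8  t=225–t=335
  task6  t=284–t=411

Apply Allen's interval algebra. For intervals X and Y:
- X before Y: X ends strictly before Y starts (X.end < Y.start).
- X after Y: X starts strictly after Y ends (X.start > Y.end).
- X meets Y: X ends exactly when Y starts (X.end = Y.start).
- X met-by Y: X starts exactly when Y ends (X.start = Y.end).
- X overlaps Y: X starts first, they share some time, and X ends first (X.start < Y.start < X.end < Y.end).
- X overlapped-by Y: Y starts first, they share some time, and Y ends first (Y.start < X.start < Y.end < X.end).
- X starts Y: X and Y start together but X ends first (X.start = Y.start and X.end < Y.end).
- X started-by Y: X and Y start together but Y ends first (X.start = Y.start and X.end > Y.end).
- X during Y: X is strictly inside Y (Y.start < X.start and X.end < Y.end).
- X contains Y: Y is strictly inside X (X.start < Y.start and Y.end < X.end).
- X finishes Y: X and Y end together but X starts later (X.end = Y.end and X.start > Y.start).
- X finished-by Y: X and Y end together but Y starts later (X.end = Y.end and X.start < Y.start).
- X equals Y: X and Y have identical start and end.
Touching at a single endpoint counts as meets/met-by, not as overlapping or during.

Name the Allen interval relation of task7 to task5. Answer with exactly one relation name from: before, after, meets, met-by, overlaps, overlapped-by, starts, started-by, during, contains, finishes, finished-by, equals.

task7 = [t=146, t=320]; task5 = [t=198, t=384].
Compare endpoints: task7.start < task5.start, task7.start < task5.end, task7.end > task5.start, task7.end < task5.end.
That pattern is 'overlaps'.

overlaps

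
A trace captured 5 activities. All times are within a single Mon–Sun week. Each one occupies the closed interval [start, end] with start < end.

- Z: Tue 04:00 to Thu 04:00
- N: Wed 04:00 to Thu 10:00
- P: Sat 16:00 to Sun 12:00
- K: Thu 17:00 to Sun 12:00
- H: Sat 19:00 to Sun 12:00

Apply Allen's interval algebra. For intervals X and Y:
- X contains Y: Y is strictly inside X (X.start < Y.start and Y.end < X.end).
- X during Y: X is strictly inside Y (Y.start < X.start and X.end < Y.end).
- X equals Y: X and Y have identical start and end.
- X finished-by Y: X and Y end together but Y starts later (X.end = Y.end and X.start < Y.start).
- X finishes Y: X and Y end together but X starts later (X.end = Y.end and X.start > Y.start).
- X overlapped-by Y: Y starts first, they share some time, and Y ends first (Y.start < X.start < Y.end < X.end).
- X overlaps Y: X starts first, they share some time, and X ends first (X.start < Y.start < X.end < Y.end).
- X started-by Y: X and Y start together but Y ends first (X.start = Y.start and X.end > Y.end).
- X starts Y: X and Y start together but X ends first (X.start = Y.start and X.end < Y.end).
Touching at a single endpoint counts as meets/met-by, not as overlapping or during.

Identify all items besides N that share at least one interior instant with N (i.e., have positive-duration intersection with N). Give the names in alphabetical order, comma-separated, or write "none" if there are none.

Z

Target N = [Wed 04:00, Thu 10:00].
H [Sat 19:00, Sun 12:00] → after → no.
K [Thu 17:00, Sun 12:00] → after → no.
P [Sat 16:00, Sun 12:00] → after → no.
Z [Tue 04:00, Thu 04:00] → overlaps → yes.
Result: Z.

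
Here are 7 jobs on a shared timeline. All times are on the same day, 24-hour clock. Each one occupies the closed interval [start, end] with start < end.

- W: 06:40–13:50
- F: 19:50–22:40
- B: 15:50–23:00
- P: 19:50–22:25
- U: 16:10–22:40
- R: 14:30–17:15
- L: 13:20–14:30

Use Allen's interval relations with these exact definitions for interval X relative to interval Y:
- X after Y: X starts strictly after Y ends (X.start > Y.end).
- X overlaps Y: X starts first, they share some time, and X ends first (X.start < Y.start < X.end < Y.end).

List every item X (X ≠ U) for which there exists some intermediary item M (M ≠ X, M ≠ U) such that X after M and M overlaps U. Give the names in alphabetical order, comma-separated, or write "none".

Target U = [16:10, 22:40].
Intermediaries M with M overlaps U: R.
Via R — items with X after R: F, P.
Union: F, P.

F, P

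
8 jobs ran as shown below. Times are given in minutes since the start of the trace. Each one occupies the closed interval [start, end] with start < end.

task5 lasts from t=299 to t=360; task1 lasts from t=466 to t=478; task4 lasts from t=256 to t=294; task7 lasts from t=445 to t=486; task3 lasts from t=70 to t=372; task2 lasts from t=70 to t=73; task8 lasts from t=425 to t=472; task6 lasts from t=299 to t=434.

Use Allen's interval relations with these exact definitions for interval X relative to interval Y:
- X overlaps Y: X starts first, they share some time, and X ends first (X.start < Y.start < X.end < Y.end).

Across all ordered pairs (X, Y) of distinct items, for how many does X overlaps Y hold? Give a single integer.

4

Checking all 56 ordered pairs for relation 'overlaps'; matching pairs in alphabetical order:
(task3, task6): task3 overlaps task6 ✓
(task6, task8): task6 overlaps task8 ✓
(task8, task1): task8 overlaps task1 ✓
(task8, task7): task8 overlaps task7 ✓
Count: 4.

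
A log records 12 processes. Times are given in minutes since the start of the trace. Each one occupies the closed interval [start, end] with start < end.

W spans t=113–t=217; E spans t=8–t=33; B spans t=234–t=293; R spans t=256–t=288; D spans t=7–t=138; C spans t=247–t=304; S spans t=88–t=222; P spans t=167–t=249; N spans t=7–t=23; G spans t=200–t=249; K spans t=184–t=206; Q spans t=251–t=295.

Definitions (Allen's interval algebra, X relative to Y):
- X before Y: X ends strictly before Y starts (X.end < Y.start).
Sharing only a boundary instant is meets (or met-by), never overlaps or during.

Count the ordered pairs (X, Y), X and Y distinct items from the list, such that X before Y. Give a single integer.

Checking all 132 ordered pairs for relation 'before'; matching pairs in alphabetical order:
(D, B): D before B ✓
(D, C): D before C ✓
(D, G): D before G ✓
(D, K): D before K ✓
(D, P): D before P ✓
(D, Q): D before Q ✓
(D, R): D before R ✓
(E, B): E before B ✓
(E, C): E before C ✓
(E, G): E before G ✓
(E, K): E before K ✓
(E, P): E before P ✓
(E, Q): E before Q ✓
(E, R): E before R ✓
(E, S): E before S ✓
(E, W): E before W ✓
(G, Q): G before Q ✓
(G, R): G before R ✓
(K, B): K before B ✓
(K, C): K before C ✓
(K, Q): K before Q ✓
(K, R): K before R ✓
(N, B): N before B ✓
(N, C): N before C ✓
... plus 17 further pairs not listed.
Count: 41.

41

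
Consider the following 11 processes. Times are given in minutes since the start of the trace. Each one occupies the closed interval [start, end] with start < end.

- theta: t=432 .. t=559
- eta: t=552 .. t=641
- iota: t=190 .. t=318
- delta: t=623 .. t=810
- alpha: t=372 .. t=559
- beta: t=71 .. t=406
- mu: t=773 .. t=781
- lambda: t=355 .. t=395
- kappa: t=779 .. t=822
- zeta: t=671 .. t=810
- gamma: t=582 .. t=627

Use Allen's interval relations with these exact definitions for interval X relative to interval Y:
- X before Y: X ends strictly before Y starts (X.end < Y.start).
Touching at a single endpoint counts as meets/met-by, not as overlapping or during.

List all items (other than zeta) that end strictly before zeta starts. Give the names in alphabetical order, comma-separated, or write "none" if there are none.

alpha, beta, eta, gamma, iota, lambda, theta

Target zeta = [t=671, t=810].
alpha [t=372, t=559] → before → yes.
beta [t=71, t=406] → before → yes.
delta [t=623, t=810] → finished-by → no.
eta [t=552, t=641] → before → yes.
gamma [t=582, t=627] → before → yes.
iota [t=190, t=318] → before → yes.
kappa [t=779, t=822] → overlapped-by → no.
lambda [t=355, t=395] → before → yes.
mu [t=773, t=781] → during → no.
theta [t=432, t=559] → before → yes.
Result: alpha, beta, eta, gamma, iota, lambda, theta.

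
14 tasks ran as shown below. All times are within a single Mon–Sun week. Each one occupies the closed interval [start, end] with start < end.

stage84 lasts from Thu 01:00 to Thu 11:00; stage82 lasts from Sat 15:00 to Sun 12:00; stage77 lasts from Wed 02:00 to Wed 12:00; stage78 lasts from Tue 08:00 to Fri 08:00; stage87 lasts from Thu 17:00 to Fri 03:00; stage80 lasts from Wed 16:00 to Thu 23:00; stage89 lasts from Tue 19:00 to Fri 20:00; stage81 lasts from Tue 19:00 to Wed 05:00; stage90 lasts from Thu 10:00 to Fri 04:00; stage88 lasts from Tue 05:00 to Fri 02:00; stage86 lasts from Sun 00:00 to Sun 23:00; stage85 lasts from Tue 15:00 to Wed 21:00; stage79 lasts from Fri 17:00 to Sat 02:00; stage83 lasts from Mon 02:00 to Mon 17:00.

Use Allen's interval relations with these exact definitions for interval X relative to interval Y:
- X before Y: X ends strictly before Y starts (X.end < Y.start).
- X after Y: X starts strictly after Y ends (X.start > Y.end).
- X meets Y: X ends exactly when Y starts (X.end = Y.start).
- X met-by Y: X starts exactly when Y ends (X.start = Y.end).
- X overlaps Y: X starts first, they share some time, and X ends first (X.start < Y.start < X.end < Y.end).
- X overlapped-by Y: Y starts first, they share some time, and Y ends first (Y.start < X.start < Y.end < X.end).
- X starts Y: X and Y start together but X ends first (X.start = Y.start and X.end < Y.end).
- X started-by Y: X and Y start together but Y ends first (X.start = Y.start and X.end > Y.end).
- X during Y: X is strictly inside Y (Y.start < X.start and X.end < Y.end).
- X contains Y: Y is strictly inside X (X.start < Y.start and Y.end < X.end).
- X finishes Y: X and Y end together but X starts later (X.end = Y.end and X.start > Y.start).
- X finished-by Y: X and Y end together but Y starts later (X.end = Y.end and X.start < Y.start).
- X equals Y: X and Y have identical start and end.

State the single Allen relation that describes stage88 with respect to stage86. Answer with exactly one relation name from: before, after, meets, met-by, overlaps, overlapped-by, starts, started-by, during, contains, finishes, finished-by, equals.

before

stage88 = [Tue 05:00, Fri 02:00]; stage86 = [Sun 00:00, Sun 23:00].
Compare endpoints: stage88.start < stage86.start, stage88.start < stage86.end, stage88.end < stage86.start, stage88.end < stage86.end.
That pattern is 'before'.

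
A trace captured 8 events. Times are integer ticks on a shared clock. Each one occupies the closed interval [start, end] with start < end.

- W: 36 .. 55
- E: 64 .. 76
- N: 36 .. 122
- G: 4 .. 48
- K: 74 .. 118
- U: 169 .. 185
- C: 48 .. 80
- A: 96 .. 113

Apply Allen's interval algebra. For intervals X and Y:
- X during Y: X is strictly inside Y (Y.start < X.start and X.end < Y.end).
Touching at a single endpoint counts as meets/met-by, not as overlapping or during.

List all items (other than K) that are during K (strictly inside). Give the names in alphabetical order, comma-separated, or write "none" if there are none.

A

Target K = [74, 118].
A [96, 113] → during → yes.
C [48, 80] → overlaps → no.
E [64, 76] → overlaps → no.
G [4, 48] → before → no.
N [36, 122] → contains → no.
U [169, 185] → after → no.
W [36, 55] → before → no.
Result: A.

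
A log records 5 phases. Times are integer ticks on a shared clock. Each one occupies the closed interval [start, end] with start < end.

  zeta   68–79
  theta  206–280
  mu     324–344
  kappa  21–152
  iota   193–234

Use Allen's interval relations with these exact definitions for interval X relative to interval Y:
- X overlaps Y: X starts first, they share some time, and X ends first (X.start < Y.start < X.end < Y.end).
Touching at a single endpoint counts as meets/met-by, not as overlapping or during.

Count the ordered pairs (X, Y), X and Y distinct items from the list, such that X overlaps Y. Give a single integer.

Checking all 20 ordered pairs for relation 'overlaps'; matching pairs in alphabetical order:
(iota, theta): iota overlaps theta ✓
Count: 1.

1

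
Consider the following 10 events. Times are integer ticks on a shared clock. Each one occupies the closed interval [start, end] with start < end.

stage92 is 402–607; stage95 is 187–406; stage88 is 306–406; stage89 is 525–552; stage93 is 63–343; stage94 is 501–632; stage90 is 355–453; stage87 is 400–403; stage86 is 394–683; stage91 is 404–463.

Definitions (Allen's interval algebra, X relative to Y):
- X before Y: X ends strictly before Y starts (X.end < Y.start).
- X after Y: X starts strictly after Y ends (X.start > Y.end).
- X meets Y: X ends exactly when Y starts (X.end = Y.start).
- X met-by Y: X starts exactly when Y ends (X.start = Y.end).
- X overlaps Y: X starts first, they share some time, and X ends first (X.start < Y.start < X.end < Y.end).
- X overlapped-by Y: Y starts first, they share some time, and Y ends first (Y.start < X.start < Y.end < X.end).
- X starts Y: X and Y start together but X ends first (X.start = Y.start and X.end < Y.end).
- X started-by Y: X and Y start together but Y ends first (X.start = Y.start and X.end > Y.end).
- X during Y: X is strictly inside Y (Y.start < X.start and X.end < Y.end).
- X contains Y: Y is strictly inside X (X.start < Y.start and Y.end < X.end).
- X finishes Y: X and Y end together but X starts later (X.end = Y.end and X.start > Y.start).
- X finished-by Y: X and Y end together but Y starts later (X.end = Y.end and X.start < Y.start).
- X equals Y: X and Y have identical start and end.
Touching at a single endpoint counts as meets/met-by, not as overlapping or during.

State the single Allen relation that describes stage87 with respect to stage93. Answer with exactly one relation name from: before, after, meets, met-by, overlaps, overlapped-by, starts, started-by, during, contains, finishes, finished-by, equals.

after

stage87 = [400, 403]; stage93 = [63, 343].
Compare endpoints: stage87.start > stage93.start, stage87.start > stage93.end, stage87.end > stage93.start, stage87.end > stage93.end.
That pattern is 'after'.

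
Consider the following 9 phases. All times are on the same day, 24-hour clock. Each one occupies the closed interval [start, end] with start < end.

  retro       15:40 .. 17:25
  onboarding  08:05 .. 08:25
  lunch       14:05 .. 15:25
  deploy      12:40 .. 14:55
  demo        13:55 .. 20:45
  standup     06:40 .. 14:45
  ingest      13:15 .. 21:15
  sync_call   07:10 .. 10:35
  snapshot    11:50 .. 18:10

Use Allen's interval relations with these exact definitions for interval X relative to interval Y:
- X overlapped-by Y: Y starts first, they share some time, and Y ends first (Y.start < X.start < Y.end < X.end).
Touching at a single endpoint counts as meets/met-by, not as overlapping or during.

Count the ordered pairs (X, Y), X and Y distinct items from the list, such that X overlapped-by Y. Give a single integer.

10

Checking all 72 ordered pairs for relation 'overlapped-by'; matching pairs in alphabetical order:
(demo, deploy): demo overlapped-by deploy ✓
(demo, snapshot): demo overlapped-by snapshot ✓
(demo, standup): demo overlapped-by standup ✓
(deploy, standup): deploy overlapped-by standup ✓
(ingest, deploy): ingest overlapped-by deploy ✓
(ingest, snapshot): ingest overlapped-by snapshot ✓
(ingest, standup): ingest overlapped-by standup ✓
(lunch, deploy): lunch overlapped-by deploy ✓
(lunch, standup): lunch overlapped-by standup ✓
(snapshot, standup): snapshot overlapped-by standup ✓
Count: 10.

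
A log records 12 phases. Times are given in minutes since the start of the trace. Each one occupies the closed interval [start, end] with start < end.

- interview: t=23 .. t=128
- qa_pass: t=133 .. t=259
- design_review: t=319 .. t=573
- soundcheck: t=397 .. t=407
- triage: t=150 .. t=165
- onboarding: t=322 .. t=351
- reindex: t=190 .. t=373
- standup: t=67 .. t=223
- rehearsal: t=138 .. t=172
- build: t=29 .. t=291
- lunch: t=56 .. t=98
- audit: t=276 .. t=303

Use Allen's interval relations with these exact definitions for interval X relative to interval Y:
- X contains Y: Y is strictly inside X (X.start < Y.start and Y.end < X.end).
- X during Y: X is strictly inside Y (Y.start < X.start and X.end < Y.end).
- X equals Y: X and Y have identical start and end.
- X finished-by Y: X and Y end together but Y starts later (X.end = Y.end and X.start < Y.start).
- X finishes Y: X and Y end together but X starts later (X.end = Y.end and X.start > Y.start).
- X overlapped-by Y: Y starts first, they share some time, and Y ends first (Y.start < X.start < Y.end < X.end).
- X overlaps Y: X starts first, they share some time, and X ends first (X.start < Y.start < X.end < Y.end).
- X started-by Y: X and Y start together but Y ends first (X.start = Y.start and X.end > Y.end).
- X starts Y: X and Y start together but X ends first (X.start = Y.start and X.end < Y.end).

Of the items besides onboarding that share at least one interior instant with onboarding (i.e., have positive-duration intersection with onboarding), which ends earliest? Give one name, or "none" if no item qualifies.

Target onboarding = [t=322, t=351].
audit [t=276, t=303] → before → excluded.
build [t=29, t=291] → before → excluded.
design_review [t=319, t=573] → contains → candidate.
interview [t=23, t=128] → before → excluded.
lunch [t=56, t=98] → before → excluded.
qa_pass [t=133, t=259] → before → excluded.
rehearsal [t=138, t=172] → before → excluded.
reindex [t=190, t=373] → contains → candidate.
soundcheck [t=397, t=407] → after → excluded.
standup [t=67, t=223] → before → excluded.
triage [t=150, t=165] → before → excluded.
Among candidates, earliest end is t=373 → reindex.

reindex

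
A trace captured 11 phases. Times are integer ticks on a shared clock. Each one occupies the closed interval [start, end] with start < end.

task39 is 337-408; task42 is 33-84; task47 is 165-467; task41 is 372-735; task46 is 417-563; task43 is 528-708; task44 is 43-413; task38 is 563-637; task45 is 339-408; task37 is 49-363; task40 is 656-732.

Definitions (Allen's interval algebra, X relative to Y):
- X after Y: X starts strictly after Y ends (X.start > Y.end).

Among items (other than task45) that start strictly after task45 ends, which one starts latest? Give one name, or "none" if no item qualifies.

Target task45 = [339, 408].
task37 [49, 363] → overlaps → excluded.
task38 [563, 637] → after → candidate.
task39 [337, 408] → finished-by → excluded.
task40 [656, 732] → after → candidate.
task41 [372, 735] → overlapped-by → excluded.
task42 [33, 84] → before → excluded.
task43 [528, 708] → after → candidate.
task44 [43, 413] → contains → excluded.
task46 [417, 563] → after → candidate.
task47 [165, 467] → contains → excluded.
Among candidates, latest start is 656 → task40.

task40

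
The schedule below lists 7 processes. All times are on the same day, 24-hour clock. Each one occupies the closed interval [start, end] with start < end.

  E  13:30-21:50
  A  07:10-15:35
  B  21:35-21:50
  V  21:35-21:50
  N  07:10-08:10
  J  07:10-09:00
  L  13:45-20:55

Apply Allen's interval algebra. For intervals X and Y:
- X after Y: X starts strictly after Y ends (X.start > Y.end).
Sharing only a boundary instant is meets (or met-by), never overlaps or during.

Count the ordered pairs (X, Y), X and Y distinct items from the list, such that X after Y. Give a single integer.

12

Checking all 42 ordered pairs for relation 'after'; matching pairs in alphabetical order:
(B, A): B after A ✓
(B, J): B after J ✓
(B, L): B after L ✓
(B, N): B after N ✓
(E, J): E after J ✓
(E, N): E after N ✓
(L, J): L after J ✓
(L, N): L after N ✓
(V, A): V after A ✓
(V, J): V after J ✓
(V, L): V after L ✓
(V, N): V after N ✓
Count: 12.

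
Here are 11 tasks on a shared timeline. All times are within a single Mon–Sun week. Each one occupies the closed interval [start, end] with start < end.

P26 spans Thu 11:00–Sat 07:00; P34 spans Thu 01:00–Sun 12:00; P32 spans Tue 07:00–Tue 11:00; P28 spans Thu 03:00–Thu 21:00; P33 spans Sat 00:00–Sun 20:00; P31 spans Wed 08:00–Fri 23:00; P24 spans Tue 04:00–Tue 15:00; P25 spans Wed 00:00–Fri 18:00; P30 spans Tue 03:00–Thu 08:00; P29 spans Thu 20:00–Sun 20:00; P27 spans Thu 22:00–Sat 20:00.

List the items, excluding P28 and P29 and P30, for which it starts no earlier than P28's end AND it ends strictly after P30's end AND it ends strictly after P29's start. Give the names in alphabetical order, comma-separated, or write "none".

Conditions: its start is no earlier than P28's end (X.start >= Thu 21:00) AND its end is strictly after P30's end (X.end > Thu 08:00) AND its end is strictly after P29's start (X.end > Thu 20:00).
P24: start Tue 04:00 >= Thu 21:00? ✗; end Tue 15:00 > Thu 08:00? ✗; end Tue 15:00 > Thu 20:00? ✗ → no.
P25: start Wed 00:00 >= Thu 21:00? ✗; end Fri 18:00 > Thu 08:00? ✓; end Fri 18:00 > Thu 20:00? ✓ → no.
P26: start Thu 11:00 >= Thu 21:00? ✗; end Sat 07:00 > Thu 08:00? ✓; end Sat 07:00 > Thu 20:00? ✓ → no.
P27: start Thu 22:00 >= Thu 21:00? ✓; end Sat 20:00 > Thu 08:00? ✓; end Sat 20:00 > Thu 20:00? ✓ → yes.
P31: start Wed 08:00 >= Thu 21:00? ✗; end Fri 23:00 > Thu 08:00? ✓; end Fri 23:00 > Thu 20:00? ✓ → no.
P32: start Tue 07:00 >= Thu 21:00? ✗; end Tue 11:00 > Thu 08:00? ✗; end Tue 11:00 > Thu 20:00? ✗ → no.
P33: start Sat 00:00 >= Thu 21:00? ✓; end Sun 20:00 > Thu 08:00? ✓; end Sun 20:00 > Thu 20:00? ✓ → yes.
P34: start Thu 01:00 >= Thu 21:00? ✗; end Sun 12:00 > Thu 08:00? ✓; end Sun 12:00 > Thu 20:00? ✓ → no.
Result: P27, P33.

P27, P33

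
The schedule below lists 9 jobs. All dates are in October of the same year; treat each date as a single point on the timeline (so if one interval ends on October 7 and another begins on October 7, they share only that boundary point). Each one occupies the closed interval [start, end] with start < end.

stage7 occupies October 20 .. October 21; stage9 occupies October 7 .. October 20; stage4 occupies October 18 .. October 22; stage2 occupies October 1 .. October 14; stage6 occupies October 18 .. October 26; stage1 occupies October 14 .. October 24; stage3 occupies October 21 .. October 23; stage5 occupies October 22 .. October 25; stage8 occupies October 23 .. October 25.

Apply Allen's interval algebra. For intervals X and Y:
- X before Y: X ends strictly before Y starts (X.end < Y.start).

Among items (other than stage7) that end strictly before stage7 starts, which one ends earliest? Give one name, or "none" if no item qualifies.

stage2

Target stage7 = [October 20, October 21].
stage1 [October 14, October 24] → contains → excluded.
stage2 [October 1, October 14] → before → candidate.
stage3 [October 21, October 23] → met-by → excluded.
stage4 [October 18, October 22] → contains → excluded.
stage5 [October 22, October 25] → after → excluded.
stage6 [October 18, October 26] → contains → excluded.
stage8 [October 23, October 25] → after → excluded.
stage9 [October 7, October 20] → meets → excluded.
Among candidates, earliest end is October 14 → stage2.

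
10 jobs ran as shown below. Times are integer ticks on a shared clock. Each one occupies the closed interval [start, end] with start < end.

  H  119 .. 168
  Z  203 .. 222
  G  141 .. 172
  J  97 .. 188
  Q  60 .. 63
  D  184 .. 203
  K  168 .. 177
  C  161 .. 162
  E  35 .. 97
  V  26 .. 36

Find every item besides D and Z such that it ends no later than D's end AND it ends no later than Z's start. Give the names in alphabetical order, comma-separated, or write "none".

Conditions: its end is no later than D's end (X.end <= 203) AND its end is no later than Z's start (X.end <= 203).
C: end 162 <= 203? ✓; end 162 <= 203? ✓ → yes.
E: end 97 <= 203? ✓; end 97 <= 203? ✓ → yes.
G: end 172 <= 203? ✓; end 172 <= 203? ✓ → yes.
H: end 168 <= 203? ✓; end 168 <= 203? ✓ → yes.
J: end 188 <= 203? ✓; end 188 <= 203? ✓ → yes.
K: end 177 <= 203? ✓; end 177 <= 203? ✓ → yes.
Q: end 63 <= 203? ✓; end 63 <= 203? ✓ → yes.
V: end 36 <= 203? ✓; end 36 <= 203? ✓ → yes.
Result: C, E, G, H, J, K, Q, V.

C, E, G, H, J, K, Q, V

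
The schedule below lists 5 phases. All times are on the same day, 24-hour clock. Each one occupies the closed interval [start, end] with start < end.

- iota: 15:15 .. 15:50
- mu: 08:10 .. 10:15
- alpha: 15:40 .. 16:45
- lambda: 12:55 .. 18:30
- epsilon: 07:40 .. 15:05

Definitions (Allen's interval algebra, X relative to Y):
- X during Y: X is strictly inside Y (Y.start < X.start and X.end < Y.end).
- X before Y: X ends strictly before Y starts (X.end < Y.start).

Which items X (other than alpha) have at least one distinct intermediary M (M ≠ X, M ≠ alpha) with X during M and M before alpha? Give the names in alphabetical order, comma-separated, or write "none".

Target alpha = [15:40, 16:45].
Intermediaries M with M before alpha: epsilon, mu.
Via epsilon — items with X during epsilon: mu.
Via mu — items with X during mu: none.
Union: mu.

mu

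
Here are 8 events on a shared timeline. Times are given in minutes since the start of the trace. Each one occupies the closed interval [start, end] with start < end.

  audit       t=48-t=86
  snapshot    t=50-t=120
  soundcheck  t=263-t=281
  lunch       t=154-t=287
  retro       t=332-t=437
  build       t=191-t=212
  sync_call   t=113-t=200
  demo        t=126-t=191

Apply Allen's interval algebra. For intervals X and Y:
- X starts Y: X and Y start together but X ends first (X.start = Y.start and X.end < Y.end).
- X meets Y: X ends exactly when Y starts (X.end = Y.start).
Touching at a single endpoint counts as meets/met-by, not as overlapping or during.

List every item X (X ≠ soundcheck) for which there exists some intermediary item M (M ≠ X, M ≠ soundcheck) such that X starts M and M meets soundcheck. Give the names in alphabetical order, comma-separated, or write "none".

Target soundcheck = [t=263, t=281].
Intermediaries M with M meets soundcheck: none.
Union: none.

none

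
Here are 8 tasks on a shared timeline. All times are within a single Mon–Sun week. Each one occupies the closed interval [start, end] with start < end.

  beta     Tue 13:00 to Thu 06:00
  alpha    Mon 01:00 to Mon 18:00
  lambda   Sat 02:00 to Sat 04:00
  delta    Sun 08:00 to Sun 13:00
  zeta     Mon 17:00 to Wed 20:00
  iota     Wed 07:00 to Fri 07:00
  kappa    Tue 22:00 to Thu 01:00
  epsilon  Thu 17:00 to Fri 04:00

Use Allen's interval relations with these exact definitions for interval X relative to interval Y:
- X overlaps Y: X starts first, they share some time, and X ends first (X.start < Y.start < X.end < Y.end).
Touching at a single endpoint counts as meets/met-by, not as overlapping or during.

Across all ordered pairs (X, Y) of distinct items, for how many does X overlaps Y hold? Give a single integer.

Checking all 56 ordered pairs for relation 'overlaps'; matching pairs in alphabetical order:
(alpha, zeta): alpha overlaps zeta ✓
(beta, iota): beta overlaps iota ✓
(kappa, iota): kappa overlaps iota ✓
(zeta, beta): zeta overlaps beta ✓
(zeta, iota): zeta overlaps iota ✓
(zeta, kappa): zeta overlaps kappa ✓
Count: 6.

6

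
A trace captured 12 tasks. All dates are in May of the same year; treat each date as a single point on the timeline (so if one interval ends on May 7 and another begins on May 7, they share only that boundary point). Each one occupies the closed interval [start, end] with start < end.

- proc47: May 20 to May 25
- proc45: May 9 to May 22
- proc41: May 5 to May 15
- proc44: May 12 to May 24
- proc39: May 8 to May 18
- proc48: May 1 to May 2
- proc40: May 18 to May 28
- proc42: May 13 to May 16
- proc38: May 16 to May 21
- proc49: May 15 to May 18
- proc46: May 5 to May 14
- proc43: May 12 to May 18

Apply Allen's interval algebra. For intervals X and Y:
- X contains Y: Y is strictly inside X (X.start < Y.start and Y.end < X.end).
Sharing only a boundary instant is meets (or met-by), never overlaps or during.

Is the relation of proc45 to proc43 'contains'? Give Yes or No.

proc45 = [May 9, May 22], proc43 = [May 12, May 18].
Actual relation of proc45 to proc43: contains.
Asked whether 'contains' holds → Yes.

Yes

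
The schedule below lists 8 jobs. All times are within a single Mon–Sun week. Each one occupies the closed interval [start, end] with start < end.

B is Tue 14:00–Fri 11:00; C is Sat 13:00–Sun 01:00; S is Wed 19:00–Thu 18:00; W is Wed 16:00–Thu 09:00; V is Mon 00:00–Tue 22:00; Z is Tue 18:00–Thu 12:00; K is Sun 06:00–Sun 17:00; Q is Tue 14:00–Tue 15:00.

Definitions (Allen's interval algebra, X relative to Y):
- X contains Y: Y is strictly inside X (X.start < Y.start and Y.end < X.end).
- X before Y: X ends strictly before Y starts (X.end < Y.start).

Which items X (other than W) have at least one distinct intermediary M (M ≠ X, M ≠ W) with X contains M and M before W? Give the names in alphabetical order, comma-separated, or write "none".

V

Target W = [Wed 16:00, Thu 09:00].
Intermediaries M with M before W: Q, V.
Via Q — items with X contains Q: V.
Via V — items with X contains V: none.
Union: V.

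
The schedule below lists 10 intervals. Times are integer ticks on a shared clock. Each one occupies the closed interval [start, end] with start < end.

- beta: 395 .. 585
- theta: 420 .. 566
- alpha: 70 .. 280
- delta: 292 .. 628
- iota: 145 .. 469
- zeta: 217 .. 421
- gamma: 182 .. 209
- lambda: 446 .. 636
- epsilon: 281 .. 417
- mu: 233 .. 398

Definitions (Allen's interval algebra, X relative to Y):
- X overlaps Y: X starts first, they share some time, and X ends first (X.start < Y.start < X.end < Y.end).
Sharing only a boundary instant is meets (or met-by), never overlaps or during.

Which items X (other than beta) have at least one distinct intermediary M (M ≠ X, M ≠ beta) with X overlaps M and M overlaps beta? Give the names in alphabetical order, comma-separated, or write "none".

alpha, mu

Target beta = [395, 585].
Intermediaries M with M overlaps beta: epsilon, iota, mu, zeta.
Via epsilon — items with X overlaps epsilon: mu.
Via iota — items with X overlaps iota: alpha.
Via mu — items with X overlaps mu: alpha.
Via zeta — items with X overlaps zeta: alpha.
Union: alpha, mu.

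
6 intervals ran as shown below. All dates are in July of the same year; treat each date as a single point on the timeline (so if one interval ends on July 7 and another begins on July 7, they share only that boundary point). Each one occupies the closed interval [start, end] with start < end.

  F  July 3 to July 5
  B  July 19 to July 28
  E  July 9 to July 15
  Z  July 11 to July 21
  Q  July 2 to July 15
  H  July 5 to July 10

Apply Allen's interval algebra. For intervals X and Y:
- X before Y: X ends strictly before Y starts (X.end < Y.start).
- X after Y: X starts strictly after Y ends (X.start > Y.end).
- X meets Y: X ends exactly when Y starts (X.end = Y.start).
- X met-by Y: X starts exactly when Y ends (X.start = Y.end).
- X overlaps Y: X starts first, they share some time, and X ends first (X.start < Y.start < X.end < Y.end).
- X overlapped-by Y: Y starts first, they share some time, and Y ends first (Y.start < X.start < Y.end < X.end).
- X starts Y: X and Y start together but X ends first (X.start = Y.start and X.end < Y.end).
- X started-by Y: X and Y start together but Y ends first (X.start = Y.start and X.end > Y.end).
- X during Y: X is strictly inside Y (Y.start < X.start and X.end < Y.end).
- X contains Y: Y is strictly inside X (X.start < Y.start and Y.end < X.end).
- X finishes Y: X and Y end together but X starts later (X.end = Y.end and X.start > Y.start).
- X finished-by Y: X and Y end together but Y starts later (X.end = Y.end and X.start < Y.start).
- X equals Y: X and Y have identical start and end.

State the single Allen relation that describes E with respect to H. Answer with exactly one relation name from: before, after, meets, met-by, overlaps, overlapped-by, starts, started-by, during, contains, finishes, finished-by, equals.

E = [July 9, July 15]; H = [July 5, July 10].
Compare endpoints: E.start > H.start, E.start < H.end, E.end > H.start, E.end > H.end.
That pattern is 'overlapped-by'.

overlapped-by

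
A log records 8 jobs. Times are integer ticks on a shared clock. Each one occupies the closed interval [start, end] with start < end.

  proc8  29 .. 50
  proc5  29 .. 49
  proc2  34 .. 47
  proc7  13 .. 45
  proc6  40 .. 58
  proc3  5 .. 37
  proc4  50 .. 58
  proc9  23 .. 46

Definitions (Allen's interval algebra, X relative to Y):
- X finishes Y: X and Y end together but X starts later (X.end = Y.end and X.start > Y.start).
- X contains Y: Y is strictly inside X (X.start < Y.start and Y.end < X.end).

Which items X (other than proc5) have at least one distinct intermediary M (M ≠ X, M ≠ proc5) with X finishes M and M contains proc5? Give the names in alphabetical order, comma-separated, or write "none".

none

Target proc5 = [29, 49].
Intermediaries M with M contains proc5: none.
Union: none.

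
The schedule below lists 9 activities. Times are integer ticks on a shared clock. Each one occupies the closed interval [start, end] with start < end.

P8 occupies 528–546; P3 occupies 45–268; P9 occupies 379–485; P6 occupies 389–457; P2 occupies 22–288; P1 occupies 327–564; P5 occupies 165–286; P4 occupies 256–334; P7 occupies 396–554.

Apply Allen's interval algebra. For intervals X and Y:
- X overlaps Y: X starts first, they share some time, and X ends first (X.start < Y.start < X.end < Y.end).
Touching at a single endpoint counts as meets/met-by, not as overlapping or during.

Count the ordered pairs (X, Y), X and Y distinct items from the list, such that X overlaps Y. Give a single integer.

Checking all 72 ordered pairs for relation 'overlaps'; matching pairs in alphabetical order:
(P2, P4): P2 overlaps P4 ✓
(P3, P4): P3 overlaps P4 ✓
(P3, P5): P3 overlaps P5 ✓
(P4, P1): P4 overlaps P1 ✓
(P5, P4): P5 overlaps P4 ✓
(P6, P7): P6 overlaps P7 ✓
(P9, P7): P9 overlaps P7 ✓
Count: 7.

7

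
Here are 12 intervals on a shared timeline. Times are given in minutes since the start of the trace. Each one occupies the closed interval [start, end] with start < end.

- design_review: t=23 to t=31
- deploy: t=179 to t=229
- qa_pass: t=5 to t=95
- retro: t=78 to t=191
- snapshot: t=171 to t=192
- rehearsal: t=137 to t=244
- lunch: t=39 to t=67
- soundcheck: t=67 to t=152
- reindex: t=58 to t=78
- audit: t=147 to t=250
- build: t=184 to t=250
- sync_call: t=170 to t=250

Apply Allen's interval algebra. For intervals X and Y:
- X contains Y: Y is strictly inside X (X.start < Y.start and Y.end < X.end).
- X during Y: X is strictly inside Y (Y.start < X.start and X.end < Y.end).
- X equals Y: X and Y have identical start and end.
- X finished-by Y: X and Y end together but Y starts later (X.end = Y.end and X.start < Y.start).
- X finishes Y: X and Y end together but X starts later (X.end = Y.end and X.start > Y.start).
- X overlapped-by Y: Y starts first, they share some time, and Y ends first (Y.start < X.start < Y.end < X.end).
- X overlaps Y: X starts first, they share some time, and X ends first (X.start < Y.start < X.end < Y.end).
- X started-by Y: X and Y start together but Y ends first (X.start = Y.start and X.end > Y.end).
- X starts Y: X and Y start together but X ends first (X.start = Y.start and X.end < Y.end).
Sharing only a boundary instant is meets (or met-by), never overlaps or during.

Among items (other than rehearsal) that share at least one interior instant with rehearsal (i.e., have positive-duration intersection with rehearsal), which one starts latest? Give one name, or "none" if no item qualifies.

build

Target rehearsal = [t=137, t=244].
audit [t=147, t=250] → overlapped-by → candidate.
build [t=184, t=250] → overlapped-by → candidate.
deploy [t=179, t=229] → during → candidate.
design_review [t=23, t=31] → before → excluded.
lunch [t=39, t=67] → before → excluded.
qa_pass [t=5, t=95] → before → excluded.
reindex [t=58, t=78] → before → excluded.
retro [t=78, t=191] → overlaps → candidate.
snapshot [t=171, t=192] → during → candidate.
soundcheck [t=67, t=152] → overlaps → candidate.
sync_call [t=170, t=250] → overlapped-by → candidate.
Among candidates, latest start is t=184 → build.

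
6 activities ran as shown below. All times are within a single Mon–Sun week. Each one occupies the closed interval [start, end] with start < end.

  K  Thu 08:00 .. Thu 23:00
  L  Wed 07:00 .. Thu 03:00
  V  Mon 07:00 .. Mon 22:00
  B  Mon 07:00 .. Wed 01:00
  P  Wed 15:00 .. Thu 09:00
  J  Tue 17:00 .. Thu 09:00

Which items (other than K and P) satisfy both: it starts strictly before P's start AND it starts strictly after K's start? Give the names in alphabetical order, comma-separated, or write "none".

none

Conditions: its start is strictly before P's start (X.start < Wed 15:00) AND its start is strictly after K's start (X.start > Thu 08:00).
B: start Mon 07:00 < Wed 15:00? ✓; start Mon 07:00 > Thu 08:00? ✗ → no.
J: start Tue 17:00 < Wed 15:00? ✓; start Tue 17:00 > Thu 08:00? ✗ → no.
L: start Wed 07:00 < Wed 15:00? ✓; start Wed 07:00 > Thu 08:00? ✗ → no.
V: start Mon 07:00 < Wed 15:00? ✓; start Mon 07:00 > Thu 08:00? ✗ → no.
Result: none.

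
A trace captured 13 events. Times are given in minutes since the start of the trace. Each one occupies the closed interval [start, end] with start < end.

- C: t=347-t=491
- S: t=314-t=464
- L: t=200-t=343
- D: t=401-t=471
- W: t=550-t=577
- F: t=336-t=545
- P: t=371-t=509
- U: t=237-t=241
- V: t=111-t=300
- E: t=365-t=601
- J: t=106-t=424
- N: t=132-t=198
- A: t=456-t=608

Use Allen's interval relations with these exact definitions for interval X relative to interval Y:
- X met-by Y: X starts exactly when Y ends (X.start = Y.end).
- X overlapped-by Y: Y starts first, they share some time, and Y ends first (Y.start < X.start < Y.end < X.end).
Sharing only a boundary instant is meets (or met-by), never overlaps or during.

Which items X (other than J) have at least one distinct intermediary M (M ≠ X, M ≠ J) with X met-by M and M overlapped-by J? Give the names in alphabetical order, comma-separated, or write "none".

Target J = [t=106, t=424].
Intermediaries M with M overlapped-by J: C, D, E, F, P, S.
Via C — items with X met-by C: none.
Via D — items with X met-by D: none.
Via E — items with X met-by E: none.
Via F — items with X met-by F: none.
Via P — items with X met-by P: none.
Via S — items with X met-by S: none.
Union: none.

none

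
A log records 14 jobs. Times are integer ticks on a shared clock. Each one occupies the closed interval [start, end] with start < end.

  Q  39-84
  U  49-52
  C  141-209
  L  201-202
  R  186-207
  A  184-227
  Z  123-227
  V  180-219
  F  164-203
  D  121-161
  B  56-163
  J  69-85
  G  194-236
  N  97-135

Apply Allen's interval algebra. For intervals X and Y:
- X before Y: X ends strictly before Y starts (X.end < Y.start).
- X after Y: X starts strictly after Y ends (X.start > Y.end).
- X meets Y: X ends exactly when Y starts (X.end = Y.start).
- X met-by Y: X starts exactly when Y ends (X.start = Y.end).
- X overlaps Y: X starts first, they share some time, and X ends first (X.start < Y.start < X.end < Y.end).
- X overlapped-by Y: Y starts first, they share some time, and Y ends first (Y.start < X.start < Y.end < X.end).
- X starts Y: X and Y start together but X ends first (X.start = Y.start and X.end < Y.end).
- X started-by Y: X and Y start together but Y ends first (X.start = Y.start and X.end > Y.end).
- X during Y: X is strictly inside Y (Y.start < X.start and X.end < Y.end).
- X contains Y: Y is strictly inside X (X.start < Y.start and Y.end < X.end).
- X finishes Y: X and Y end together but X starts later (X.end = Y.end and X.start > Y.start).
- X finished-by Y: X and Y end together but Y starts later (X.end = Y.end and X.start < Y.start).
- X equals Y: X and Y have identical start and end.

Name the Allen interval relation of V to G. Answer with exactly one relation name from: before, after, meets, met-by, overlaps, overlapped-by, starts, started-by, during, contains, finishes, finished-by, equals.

overlaps

V = [180, 219]; G = [194, 236].
Compare endpoints: V.start < G.start, V.start < G.end, V.end > G.start, V.end < G.end.
That pattern is 'overlaps'.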